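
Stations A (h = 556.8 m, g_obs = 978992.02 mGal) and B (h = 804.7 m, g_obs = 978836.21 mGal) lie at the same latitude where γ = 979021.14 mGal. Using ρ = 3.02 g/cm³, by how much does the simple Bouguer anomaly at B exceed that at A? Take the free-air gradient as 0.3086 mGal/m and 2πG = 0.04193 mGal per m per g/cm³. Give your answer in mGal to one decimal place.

Δg_SB(A) = 978992.02 − 979021.14 + 0.3086×556.8 − 0.04193×3.02×556.8 = 72.20 mGal
Δg_SB(B) = 978836.21 − 979021.14 + 0.3086×804.7 − 0.04193×3.02×804.7 = -38.50 mGal
Difference = -38.50 − (72.20) = -110.70 mGal

-110.7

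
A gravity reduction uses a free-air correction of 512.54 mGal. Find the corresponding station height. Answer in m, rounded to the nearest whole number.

1661

h = 512.54 / 0.3086 = 1660.86 m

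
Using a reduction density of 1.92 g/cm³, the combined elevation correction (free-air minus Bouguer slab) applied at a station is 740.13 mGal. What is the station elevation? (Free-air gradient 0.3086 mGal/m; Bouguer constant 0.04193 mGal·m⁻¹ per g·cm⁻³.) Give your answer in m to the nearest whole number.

3245

Combined gradient = 0.3086 − 0.04193 × 1.92 = 0.2280944 mGal/m
h = 740.13 / 0.2280944 = 3244.84 m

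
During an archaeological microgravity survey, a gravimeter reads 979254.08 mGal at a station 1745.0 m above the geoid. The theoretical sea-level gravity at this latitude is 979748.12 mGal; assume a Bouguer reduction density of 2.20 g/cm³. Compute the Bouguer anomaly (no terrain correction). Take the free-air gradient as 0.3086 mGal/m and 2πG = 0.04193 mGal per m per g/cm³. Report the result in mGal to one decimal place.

-116.5

Free-air correction = 0.3086 × 1745.0 = 538.51 mGal
Free-air anomaly = 979254.08 − 979748.12 + (538.51) = 44.47 mGal
Bouguer slab correction = 0.04193 × 2.20 × 1745.0 = 160.97 mGal
Simple Bouguer anomaly = 44.47 − (160.97) = -116.50 mGal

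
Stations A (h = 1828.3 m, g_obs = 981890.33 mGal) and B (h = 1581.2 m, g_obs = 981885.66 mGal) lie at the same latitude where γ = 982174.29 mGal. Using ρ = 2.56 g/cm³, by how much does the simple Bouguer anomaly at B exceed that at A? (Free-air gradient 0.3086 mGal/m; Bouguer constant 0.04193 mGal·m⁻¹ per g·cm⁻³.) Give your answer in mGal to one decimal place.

Δg_SB(A) = 981890.33 − 982174.29 + 0.3086×1828.3 − 0.04193×2.56×1828.3 = 84.00 mGal
Δg_SB(B) = 981885.66 − 982174.29 + 0.3086×1581.2 − 0.04193×2.56×1581.2 = 29.60 mGal
Difference = 29.60 − (84.00) = -54.40 mGal

-54.4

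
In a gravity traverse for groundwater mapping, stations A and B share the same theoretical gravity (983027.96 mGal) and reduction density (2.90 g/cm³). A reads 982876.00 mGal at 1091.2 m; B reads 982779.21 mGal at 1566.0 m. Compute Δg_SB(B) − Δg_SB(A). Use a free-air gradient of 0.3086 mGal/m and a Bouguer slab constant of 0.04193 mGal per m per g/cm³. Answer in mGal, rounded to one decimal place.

Δg_SB(A) = 982876.00 − 983027.96 + 0.3086×1091.2 − 0.04193×2.90×1091.2 = 52.10 mGal
Δg_SB(B) = 982779.21 − 983027.96 + 0.3086×1566.0 − 0.04193×2.90×1566.0 = 44.10 mGal
Difference = 44.10 − (52.10) = -8.00 mGal

-8.0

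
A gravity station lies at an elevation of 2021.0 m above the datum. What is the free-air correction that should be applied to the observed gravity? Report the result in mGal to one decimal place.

Free-air correction = 0.3086 × 2021.0 = 623.7 mGal

623.7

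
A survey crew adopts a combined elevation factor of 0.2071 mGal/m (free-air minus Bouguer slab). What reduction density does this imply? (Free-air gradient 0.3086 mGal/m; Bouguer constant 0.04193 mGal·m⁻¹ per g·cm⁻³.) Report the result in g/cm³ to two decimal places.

2.42

0.2071 = 0.3086 − 0.04193 × ρ
ρ = (0.3086 − 0.2071) / 0.04193 = 2.42 g/cm³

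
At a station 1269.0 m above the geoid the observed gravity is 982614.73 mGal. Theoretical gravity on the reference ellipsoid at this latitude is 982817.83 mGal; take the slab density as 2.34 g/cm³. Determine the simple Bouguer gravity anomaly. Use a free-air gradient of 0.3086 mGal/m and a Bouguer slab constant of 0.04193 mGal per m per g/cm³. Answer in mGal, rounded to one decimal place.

64.0

Free-air correction = 0.3086 × 1269.0 = 391.61 mGal
Free-air anomaly = 982614.73 − 982817.83 + (391.61) = 188.51 mGal
Bouguer slab correction = 0.04193 × 2.34 × 1269.0 = 124.51 mGal
Simple Bouguer anomaly = 188.51 − (124.51) = 64.00 mGal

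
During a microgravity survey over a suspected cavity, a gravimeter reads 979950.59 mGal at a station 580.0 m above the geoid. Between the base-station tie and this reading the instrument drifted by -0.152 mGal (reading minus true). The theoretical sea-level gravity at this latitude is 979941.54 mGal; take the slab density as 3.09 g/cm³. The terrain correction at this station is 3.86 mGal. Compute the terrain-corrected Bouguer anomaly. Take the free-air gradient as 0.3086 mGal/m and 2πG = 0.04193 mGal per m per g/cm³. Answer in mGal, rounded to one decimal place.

116.9

Drift-corrected reading = 979950.59 − (-0.152) = 979950.742 mGal
Free-air correction = 0.3086 × 580.0 = 178.99 mGal
Free-air anomaly = 979950.742 − 979941.54 + (178.99) = 188.192 mGal
Bouguer slab correction = 0.04193 × 3.09 × 580.0 = 75.15 mGal
Simple Bouguer anomaly = 188.192 − (75.15) = 113.042 mGal
Complete Bouguer anomaly = 113.042 + 3.86 = 116.902 mGal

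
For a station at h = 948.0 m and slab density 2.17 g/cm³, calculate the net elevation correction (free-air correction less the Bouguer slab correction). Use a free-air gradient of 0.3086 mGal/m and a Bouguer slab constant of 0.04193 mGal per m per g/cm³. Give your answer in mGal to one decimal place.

Combined gradient = 0.3086 − 0.04193 × 2.17 = 0.2176119 mGal/m
Combined elevation correction = 0.2176119 × 948.0 = 206.3 mGal

206.3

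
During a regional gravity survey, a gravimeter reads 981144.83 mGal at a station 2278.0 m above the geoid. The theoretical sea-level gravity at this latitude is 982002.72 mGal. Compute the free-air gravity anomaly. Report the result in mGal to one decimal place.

Free-air correction = 0.3086 × 2278.0 = 702.99 mGal
Free-air anomaly = 981144.83 − 982002.72 + (702.99) = -154.90 mGal

-154.9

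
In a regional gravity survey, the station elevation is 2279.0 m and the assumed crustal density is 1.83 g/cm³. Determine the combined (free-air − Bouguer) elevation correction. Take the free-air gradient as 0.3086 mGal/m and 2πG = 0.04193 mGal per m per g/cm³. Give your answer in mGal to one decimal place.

528.4

Combined gradient = 0.3086 − 0.04193 × 1.83 = 0.2318681 mGal/m
Combined elevation correction = 0.2318681 × 2279.0 = 528.4 mGal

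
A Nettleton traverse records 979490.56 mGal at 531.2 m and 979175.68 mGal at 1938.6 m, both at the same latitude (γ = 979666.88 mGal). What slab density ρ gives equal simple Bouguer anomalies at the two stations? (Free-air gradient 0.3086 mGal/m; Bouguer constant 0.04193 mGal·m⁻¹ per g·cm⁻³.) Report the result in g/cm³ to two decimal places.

2.02

Δg_obs = 979175.68 − 979490.56 = -314.88 mGal over Δh = 1938.6 − 531.2 = 1407.4 m
Equal Bouguer anomalies ⇒ Δg_obs + (0.3086 − 0.04193ρ)·Δh = 0
0.3086 − 0.04193ρ = −Δg_obs/Δh = 0.22373
ρ = (0.3086 − 0.22373) / 0.04193 = 2.02 g/cm³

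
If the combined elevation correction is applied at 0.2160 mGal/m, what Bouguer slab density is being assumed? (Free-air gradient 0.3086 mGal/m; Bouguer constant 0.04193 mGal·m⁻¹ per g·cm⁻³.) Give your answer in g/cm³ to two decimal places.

0.2160 = 0.3086 − 0.04193 × ρ
ρ = (0.3086 − 0.2160) / 0.04193 = 2.21 g/cm³

2.21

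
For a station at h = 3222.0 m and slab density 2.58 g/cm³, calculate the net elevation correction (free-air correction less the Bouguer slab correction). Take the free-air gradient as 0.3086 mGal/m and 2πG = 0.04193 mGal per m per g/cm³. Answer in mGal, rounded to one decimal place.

645.8

Combined gradient = 0.3086 − 0.04193 × 2.58 = 0.2004206 mGal/m
Combined elevation correction = 0.2004206 × 3222.0 = 645.8 mGal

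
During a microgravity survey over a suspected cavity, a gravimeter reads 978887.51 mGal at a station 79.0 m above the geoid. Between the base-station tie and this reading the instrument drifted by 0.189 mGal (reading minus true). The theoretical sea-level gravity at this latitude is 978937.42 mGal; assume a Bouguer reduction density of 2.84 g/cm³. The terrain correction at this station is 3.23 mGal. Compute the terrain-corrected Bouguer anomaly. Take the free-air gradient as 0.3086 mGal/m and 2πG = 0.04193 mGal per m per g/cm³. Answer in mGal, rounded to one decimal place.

-31.9

Drift-corrected reading = 978887.51 − (0.189) = 978887.321 mGal
Free-air correction = 0.3086 × 79.0 = 24.38 mGal
Free-air anomaly = 978887.321 − 978937.42 + (24.38) = -25.719 mGal
Bouguer slab correction = 0.04193 × 2.84 × 79.0 = 9.41 mGal
Simple Bouguer anomaly = -25.719 − (9.41) = -35.129 mGal
Complete Bouguer anomaly = -35.129 + 3.23 = -31.899 mGal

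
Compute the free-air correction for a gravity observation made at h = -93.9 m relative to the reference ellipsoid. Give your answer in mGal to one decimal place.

Free-air correction = 0.3086 × -93.9 = -29.0 mGal

-29.0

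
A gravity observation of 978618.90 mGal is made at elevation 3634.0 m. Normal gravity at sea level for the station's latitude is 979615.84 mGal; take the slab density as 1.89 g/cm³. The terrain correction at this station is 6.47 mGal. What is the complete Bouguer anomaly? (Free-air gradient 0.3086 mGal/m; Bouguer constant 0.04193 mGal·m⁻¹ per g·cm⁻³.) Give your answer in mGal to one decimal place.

-157.0

Free-air correction = 0.3086 × 3634.0 = 1121.45 mGal
Free-air anomaly = 978618.90 − 979615.84 + (1121.45) = 124.51 mGal
Bouguer slab correction = 0.04193 × 1.89 × 3634.0 = 287.99 mGal
Simple Bouguer anomaly = 124.51 − (287.99) = -163.48 mGal
Complete Bouguer anomaly = -163.48 + 6.47 = -157.01 mGal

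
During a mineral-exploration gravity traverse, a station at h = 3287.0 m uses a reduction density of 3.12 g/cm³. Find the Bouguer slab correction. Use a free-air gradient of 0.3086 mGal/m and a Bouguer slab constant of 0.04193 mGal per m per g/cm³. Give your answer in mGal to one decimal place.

430.0

Bouguer slab correction = 0.04193 × 3.12 × 3287.0 = 430.0 mGal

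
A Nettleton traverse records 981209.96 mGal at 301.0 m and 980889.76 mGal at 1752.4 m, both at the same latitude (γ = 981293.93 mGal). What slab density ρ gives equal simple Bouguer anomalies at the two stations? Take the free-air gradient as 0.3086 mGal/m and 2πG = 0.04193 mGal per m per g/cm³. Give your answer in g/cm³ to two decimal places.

2.10

Δg_obs = 980889.76 − 981209.96 = -320.20 mGal over Δh = 1752.4 − 301.0 = 1451.4 m
Equal Bouguer anomalies ⇒ Δg_obs + (0.3086 − 0.04193ρ)·Δh = 0
0.3086 − 0.04193ρ = −Δg_obs/Δh = 0.22061
ρ = (0.3086 − 0.22061) / 0.04193 = 2.10 g/cm³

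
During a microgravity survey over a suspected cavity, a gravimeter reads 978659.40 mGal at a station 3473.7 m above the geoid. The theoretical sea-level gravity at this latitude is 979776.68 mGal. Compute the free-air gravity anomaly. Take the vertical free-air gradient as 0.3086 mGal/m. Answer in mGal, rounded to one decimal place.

Free-air correction = 0.3086 × 3473.7 = 1071.98 mGal
Free-air anomaly = 978659.40 − 979776.68 + (1071.98) = -45.30 mGal

-45.3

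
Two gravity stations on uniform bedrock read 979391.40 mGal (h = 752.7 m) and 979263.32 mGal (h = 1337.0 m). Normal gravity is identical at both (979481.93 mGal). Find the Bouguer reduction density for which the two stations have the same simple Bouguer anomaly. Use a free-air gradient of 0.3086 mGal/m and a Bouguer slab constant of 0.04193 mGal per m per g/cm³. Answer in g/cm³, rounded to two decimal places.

Δg_obs = 979263.32 − 979391.40 = -128.08 mGal over Δh = 1337.0 − 752.7 = 584.3 m
Equal Bouguer anomalies ⇒ Δg_obs + (0.3086 − 0.04193ρ)·Δh = 0
0.3086 − 0.04193ρ = −Δg_obs/Δh = 0.21920
ρ = (0.3086 − 0.21920) / 0.04193 = 2.13 g/cm³

2.13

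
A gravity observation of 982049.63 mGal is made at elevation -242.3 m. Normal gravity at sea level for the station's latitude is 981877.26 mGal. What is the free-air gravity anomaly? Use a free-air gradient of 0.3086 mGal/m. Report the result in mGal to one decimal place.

Free-air correction = 0.3086 × -242.3 = -74.77 mGal
Free-air anomaly = 982049.63 − 981877.26 + (-74.77) = 97.60 mGal

97.6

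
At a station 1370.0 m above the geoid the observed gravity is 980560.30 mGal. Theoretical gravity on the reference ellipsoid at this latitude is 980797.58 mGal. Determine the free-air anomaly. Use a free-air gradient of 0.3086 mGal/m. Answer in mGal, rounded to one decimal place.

Free-air correction = 0.3086 × 1370.0 = 422.78 mGal
Free-air anomaly = 980560.30 − 980797.58 + (422.78) = 185.50 mGal

185.5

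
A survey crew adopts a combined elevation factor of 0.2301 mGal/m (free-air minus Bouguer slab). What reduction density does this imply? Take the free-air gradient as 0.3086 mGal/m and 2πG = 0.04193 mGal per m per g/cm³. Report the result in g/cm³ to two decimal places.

1.87

0.2301 = 0.3086 − 0.04193 × ρ
ρ = (0.3086 − 0.2301) / 0.04193 = 1.87 g/cm³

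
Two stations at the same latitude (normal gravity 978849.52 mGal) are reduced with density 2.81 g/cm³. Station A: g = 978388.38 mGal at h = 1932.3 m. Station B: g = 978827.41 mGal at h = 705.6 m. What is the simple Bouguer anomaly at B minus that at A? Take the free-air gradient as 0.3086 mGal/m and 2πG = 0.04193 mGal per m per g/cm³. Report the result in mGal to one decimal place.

205.0

Δg_SB(A) = 978388.38 − 978849.52 + 0.3086×1932.3 − 0.04193×2.81×1932.3 = -92.50 mGal
Δg_SB(B) = 978827.41 − 978849.52 + 0.3086×705.6 − 0.04193×2.81×705.6 = 112.50 mGal
Difference = 112.50 − (-92.50) = 205.00 mGal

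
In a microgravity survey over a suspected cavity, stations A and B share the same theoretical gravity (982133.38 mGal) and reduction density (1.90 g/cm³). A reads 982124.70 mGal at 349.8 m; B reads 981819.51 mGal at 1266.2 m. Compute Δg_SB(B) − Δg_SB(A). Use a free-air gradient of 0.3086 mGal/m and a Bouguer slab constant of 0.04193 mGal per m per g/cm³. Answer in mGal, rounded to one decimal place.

Δg_SB(A) = 982124.70 − 982133.38 + 0.3086×349.8 − 0.04193×1.90×349.8 = 71.40 mGal
Δg_SB(B) = 981819.51 − 982133.38 + 0.3086×1266.2 − 0.04193×1.90×1266.2 = -24.00 mGal
Difference = -24.00 − (71.40) = -95.40 mGal

-95.4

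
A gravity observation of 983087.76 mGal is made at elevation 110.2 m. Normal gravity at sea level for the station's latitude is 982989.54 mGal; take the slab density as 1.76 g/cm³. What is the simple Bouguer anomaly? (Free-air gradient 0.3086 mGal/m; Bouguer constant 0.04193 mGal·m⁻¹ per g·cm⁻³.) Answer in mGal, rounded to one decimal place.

124.1

Free-air correction = 0.3086 × 110.2 = 34.01 mGal
Free-air anomaly = 983087.76 − 982989.54 + (34.01) = 132.23 mGal
Bouguer slab correction = 0.04193 × 1.76 × 110.2 = 8.13 mGal
Simple Bouguer anomaly = 132.23 − (8.13) = 124.10 mGal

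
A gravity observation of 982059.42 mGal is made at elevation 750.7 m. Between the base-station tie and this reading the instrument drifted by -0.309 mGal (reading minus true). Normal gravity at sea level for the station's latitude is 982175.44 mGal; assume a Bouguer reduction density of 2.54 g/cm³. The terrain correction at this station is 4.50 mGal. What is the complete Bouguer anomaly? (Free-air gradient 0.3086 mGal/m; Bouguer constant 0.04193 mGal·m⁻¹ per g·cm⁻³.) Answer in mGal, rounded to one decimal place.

Drift-corrected reading = 982059.42 − (-0.309) = 982059.729 mGal
Free-air correction = 0.3086 × 750.7 = 231.67 mGal
Free-air anomaly = 982059.729 − 982175.44 + (231.67) = 115.959 mGal
Bouguer slab correction = 0.04193 × 2.54 × 750.7 = 79.95 mGal
Simple Bouguer anomaly = 115.959 − (79.95) = 36.009 mGal
Complete Bouguer anomaly = 36.009 + 4.50 = 40.509 mGal

40.5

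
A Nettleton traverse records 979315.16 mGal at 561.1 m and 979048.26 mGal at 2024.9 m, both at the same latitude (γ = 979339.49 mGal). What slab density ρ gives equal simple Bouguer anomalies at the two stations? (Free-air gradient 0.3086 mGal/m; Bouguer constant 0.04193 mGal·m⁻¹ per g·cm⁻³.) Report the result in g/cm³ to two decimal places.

Δg_obs = 979048.26 − 979315.16 = -266.90 mGal over Δh = 2024.9 − 561.1 = 1463.8 m
Equal Bouguer anomalies ⇒ Δg_obs + (0.3086 − 0.04193ρ)·Δh = 0
0.3086 − 0.04193ρ = −Δg_obs/Δh = 0.18233
ρ = (0.3086 − 0.18233) / 0.04193 = 3.01 g/cm³

3.01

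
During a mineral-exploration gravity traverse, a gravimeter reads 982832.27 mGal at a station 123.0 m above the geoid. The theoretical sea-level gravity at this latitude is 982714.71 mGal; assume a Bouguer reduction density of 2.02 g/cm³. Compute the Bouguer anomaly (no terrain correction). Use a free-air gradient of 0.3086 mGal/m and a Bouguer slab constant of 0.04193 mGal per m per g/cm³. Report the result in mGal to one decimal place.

Free-air correction = 0.3086 × 123.0 = 37.96 mGal
Free-air anomaly = 982832.27 − 982714.71 + (37.96) = 155.52 mGal
Bouguer slab correction = 0.04193 × 2.02 × 123.0 = 10.42 mGal
Simple Bouguer anomaly = 155.52 − (10.42) = 145.10 mGal

145.1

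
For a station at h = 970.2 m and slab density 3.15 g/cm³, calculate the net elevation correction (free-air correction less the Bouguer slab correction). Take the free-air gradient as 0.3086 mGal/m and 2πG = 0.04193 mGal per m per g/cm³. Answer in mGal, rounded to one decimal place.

Combined gradient = 0.3086 − 0.04193 × 3.15 = 0.1765205 mGal/m
Combined elevation correction = 0.1765205 × 970.2 = 171.3 mGal

171.3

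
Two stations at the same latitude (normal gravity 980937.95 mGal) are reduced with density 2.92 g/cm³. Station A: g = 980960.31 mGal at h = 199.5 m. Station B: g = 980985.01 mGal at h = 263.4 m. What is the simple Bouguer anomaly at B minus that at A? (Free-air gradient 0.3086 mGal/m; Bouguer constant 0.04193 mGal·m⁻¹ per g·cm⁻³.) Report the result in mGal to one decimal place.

36.6

Δg_SB(A) = 980960.31 − 980937.95 + 0.3086×199.5 − 0.04193×2.92×199.5 = 59.50 mGal
Δg_SB(B) = 980985.01 − 980937.95 + 0.3086×263.4 − 0.04193×2.92×263.4 = 96.10 mGal
Difference = 96.10 − (59.50) = 36.60 mGal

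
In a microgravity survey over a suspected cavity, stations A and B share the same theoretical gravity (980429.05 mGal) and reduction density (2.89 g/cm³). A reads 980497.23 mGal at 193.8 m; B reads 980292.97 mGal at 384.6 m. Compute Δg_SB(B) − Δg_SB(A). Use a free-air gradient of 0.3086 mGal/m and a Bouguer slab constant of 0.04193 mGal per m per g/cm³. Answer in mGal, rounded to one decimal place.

-168.5

Δg_SB(A) = 980497.23 − 980429.05 + 0.3086×193.8 − 0.04193×2.89×193.8 = 104.50 mGal
Δg_SB(B) = 980292.97 − 980429.05 + 0.3086×384.6 − 0.04193×2.89×384.6 = -64.00 mGal
Difference = -64.00 − (104.50) = -168.50 mGal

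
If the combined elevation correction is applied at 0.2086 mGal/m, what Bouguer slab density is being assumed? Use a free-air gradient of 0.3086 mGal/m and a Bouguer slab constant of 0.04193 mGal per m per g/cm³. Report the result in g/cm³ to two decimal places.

0.2086 = 0.3086 − 0.04193 × ρ
ρ = (0.3086 − 0.2086) / 0.04193 = 2.38 g/cm³

2.38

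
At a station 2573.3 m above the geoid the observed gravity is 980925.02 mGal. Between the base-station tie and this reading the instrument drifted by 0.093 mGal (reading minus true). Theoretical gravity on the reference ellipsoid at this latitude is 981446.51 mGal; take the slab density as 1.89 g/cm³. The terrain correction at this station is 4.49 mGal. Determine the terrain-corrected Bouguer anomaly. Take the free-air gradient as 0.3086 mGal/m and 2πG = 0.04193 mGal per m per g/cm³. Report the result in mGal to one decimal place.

Drift-corrected reading = 980925.02 − (0.093) = 980924.927 mGal
Free-air correction = 0.3086 × 2573.3 = 794.12 mGal
Free-air anomaly = 980924.927 − 981446.51 + (794.12) = 272.537 mGal
Bouguer slab correction = 0.04193 × 1.89 × 2573.3 = 203.93 mGal
Simple Bouguer anomaly = 272.537 − (203.93) = 68.607 mGal
Complete Bouguer anomaly = 68.607 + 4.49 = 73.097 mGal

73.1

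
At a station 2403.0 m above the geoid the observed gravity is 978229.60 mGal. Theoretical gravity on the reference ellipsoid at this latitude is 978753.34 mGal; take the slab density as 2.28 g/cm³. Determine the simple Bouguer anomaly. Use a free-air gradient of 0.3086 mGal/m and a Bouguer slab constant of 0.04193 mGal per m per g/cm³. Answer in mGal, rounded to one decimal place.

Free-air correction = 0.3086 × 2403.0 = 741.57 mGal
Free-air anomaly = 978229.60 − 978753.34 + (741.57) = 217.83 mGal
Bouguer slab correction = 0.04193 × 2.28 × 2403.0 = 229.73 mGal
Simple Bouguer anomaly = 217.83 − (229.73) = -11.90 mGal

-11.9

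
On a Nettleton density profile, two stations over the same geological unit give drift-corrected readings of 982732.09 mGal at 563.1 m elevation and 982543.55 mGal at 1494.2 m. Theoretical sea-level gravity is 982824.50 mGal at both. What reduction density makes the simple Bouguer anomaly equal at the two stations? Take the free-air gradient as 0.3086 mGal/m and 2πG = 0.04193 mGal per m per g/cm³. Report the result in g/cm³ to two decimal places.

2.53

Δg_obs = 982543.55 − 982732.09 = -188.54 mGal over Δh = 1494.2 − 563.1 = 931.1 m
Equal Bouguer anomalies ⇒ Δg_obs + (0.3086 − 0.04193ρ)·Δh = 0
0.3086 − 0.04193ρ = −Δg_obs/Δh = 0.20249
ρ = (0.3086 − 0.20249) / 0.04193 = 2.53 g/cm³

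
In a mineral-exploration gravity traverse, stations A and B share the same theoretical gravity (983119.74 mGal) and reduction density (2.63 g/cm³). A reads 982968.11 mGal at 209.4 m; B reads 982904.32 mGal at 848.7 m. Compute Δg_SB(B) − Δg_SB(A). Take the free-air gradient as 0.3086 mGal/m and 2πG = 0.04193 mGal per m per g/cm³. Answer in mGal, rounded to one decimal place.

63.0

Δg_SB(A) = 982968.11 − 983119.74 + 0.3086×209.4 − 0.04193×2.63×209.4 = -110.10 mGal
Δg_SB(B) = 982904.32 − 983119.74 + 0.3086×848.7 − 0.04193×2.63×848.7 = -47.10 mGal
Difference = -47.10 − (-110.10) = 63.00 mGal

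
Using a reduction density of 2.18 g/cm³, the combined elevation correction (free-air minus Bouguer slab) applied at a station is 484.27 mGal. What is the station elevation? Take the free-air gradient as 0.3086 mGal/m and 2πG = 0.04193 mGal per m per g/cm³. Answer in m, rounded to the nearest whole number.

2230

Combined gradient = 0.3086 − 0.04193 × 2.18 = 0.2171926 mGal/m
h = 484.27 / 0.2171926 = 2229.68 m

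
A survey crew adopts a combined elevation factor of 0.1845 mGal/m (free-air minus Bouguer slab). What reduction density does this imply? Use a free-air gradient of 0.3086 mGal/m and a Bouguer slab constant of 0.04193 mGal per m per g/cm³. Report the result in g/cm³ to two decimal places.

2.96

0.1845 = 0.3086 − 0.04193 × ρ
ρ = (0.3086 − 0.1845) / 0.04193 = 2.96 g/cm³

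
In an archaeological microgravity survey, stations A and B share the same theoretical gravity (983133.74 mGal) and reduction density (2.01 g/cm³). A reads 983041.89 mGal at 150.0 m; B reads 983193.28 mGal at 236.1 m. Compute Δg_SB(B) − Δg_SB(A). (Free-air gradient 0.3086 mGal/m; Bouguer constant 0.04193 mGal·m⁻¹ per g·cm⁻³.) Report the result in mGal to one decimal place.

170.7

Δg_SB(A) = 983041.89 − 983133.74 + 0.3086×150.0 − 0.04193×2.01×150.0 = -58.20 mGal
Δg_SB(B) = 983193.28 − 983133.74 + 0.3086×236.1 − 0.04193×2.01×236.1 = 112.50 mGal
Difference = 112.50 − (-58.20) = 170.70 mGal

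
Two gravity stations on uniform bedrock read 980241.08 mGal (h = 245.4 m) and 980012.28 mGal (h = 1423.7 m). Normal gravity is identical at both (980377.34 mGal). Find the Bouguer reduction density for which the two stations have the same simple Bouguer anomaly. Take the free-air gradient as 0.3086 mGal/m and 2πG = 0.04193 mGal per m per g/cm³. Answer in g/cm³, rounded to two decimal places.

Δg_obs = 980012.28 − 980241.08 = -228.80 mGal over Δh = 1423.7 − 245.4 = 1178.3 m
Equal Bouguer anomalies ⇒ Δg_obs + (0.3086 − 0.04193ρ)·Δh = 0
0.3086 − 0.04193ρ = −Δg_obs/Δh = 0.19418
ρ = (0.3086 − 0.19418) / 0.04193 = 2.73 g/cm³

2.73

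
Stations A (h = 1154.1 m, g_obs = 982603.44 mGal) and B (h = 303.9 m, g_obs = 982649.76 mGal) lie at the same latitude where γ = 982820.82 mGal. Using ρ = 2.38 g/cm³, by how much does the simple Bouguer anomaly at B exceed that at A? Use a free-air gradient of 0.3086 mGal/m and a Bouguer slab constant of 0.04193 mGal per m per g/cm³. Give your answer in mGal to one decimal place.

Δg_SB(A) = 982603.44 − 982820.82 + 0.3086×1154.1 − 0.04193×2.38×1154.1 = 23.60 mGal
Δg_SB(B) = 982649.76 − 982820.82 + 0.3086×303.9 − 0.04193×2.38×303.9 = -107.60 mGal
Difference = -107.60 − (23.60) = -131.20 mGal

-131.2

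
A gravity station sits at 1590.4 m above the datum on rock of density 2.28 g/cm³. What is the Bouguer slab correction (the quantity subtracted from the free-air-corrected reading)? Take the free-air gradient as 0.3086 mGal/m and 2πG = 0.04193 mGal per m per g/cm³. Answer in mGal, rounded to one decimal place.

Bouguer slab correction = 0.04193 × 2.28 × 1590.4 = 152.0 mGal

152.0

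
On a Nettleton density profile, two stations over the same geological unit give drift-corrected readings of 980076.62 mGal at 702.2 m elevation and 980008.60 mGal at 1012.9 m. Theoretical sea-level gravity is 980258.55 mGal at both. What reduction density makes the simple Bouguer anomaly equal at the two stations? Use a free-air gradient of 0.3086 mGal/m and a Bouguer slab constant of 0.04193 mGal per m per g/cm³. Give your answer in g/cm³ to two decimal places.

2.14

Δg_obs = 980008.60 − 980076.62 = -68.02 mGal over Δh = 1012.9 − 702.2 = 310.7 m
Equal Bouguer anomalies ⇒ Δg_obs + (0.3086 − 0.04193ρ)·Δh = 0
0.3086 − 0.04193ρ = −Δg_obs/Δh = 0.21893
ρ = (0.3086 − 0.21893) / 0.04193 = 2.14 g/cm³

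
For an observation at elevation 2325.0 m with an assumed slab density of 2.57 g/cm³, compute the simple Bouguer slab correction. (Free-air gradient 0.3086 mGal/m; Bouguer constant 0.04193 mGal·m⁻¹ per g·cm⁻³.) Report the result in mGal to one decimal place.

Bouguer slab correction = 0.04193 × 2.57 × 2325.0 = 250.5 mGal

250.5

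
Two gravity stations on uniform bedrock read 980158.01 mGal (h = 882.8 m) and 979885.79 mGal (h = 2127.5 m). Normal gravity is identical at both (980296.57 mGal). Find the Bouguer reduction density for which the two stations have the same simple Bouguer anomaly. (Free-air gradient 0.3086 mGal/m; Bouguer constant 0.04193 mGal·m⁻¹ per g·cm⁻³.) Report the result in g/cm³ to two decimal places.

2.14

Δg_obs = 979885.79 − 980158.01 = -272.22 mGal over Δh = 2127.5 − 882.8 = 1244.7 m
Equal Bouguer anomalies ⇒ Δg_obs + (0.3086 − 0.04193ρ)·Δh = 0
0.3086 − 0.04193ρ = −Δg_obs/Δh = 0.21870
ρ = (0.3086 − 0.21870) / 0.04193 = 2.14 g/cm³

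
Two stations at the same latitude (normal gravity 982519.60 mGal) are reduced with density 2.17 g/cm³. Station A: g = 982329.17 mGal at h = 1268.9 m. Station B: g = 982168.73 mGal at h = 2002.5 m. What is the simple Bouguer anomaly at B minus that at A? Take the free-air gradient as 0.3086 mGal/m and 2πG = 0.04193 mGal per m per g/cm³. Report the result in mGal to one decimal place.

Δg_SB(A) = 982329.17 − 982519.60 + 0.3086×1268.9 − 0.04193×2.17×1268.9 = 85.70 mGal
Δg_SB(B) = 982168.73 − 982519.60 + 0.3086×2002.5 − 0.04193×2.17×2002.5 = 84.90 mGal
Difference = 84.90 − (85.70) = -0.80 mGal

-0.8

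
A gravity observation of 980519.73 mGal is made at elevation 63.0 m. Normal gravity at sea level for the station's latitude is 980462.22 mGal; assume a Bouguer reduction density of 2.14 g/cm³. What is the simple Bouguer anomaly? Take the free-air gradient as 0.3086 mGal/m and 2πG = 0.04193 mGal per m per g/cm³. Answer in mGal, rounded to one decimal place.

Free-air correction = 0.3086 × 63.0 = 19.44 mGal
Free-air anomaly = 980519.73 − 980462.22 + (19.44) = 76.95 mGal
Bouguer slab correction = 0.04193 × 2.14 × 63.0 = 5.65 mGal
Simple Bouguer anomaly = 76.95 − (5.65) = 71.30 mGal

71.3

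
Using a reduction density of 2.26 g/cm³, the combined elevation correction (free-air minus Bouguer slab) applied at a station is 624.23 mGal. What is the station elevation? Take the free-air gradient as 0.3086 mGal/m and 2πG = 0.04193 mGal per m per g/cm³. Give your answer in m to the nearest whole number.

Combined gradient = 0.3086 − 0.04193 × 2.26 = 0.2138382 mGal/m
h = 624.23 / 0.2138382 = 2919.17 m

2919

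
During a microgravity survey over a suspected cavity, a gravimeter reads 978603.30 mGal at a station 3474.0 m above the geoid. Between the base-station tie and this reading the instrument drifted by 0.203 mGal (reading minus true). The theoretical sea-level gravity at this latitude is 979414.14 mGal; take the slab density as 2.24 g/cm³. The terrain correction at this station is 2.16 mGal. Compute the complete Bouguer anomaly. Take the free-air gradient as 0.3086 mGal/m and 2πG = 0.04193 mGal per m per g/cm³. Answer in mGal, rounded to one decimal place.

Drift-corrected reading = 978603.30 − (0.203) = 978603.097 mGal
Free-air correction = 0.3086 × 3474.0 = 1072.08 mGal
Free-air anomaly = 978603.097 − 979414.14 + (1072.08) = 261.037 mGal
Bouguer slab correction = 0.04193 × 2.24 × 3474.0 = 326.29 mGal
Simple Bouguer anomaly = 261.037 − (326.29) = -65.253 mGal
Complete Bouguer anomaly = -65.253 + 2.16 = -63.093 mGal

-63.1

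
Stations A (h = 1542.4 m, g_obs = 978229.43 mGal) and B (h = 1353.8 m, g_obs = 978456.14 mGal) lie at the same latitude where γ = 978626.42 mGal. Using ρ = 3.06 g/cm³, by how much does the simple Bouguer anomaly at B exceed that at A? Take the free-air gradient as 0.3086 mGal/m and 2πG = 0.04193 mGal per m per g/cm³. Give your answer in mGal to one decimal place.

192.7

Δg_SB(A) = 978229.43 − 978626.42 + 0.3086×1542.4 − 0.04193×3.06×1542.4 = -118.90 mGal
Δg_SB(B) = 978456.14 − 978626.42 + 0.3086×1353.8 − 0.04193×3.06×1353.8 = 73.80 mGal
Difference = 73.80 − (-118.90) = 192.70 mGal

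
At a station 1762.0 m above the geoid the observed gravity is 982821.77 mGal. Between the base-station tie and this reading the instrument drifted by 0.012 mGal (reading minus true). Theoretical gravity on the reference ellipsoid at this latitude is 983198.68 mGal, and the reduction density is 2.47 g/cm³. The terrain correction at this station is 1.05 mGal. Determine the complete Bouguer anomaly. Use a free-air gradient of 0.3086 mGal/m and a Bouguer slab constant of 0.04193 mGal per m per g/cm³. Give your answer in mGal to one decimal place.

Drift-corrected reading = 982821.77 − (0.012) = 982821.758 mGal
Free-air correction = 0.3086 × 1762.0 = 543.75 mGal
Free-air anomaly = 982821.758 − 983198.68 + (543.75) = 166.828 mGal
Bouguer slab correction = 0.04193 × 2.47 × 1762.0 = 182.49 mGal
Simple Bouguer anomaly = 166.828 − (182.49) = -15.662 mGal
Complete Bouguer anomaly = -15.662 + 1.05 = -14.612 mGal

-14.6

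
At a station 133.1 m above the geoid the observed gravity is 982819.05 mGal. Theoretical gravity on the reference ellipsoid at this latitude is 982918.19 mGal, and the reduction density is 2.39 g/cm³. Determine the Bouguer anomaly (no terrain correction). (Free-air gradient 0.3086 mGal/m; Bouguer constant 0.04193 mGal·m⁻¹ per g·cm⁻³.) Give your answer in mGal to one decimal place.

-71.4

Free-air correction = 0.3086 × 133.1 = 41.07 mGal
Free-air anomaly = 982819.05 − 982918.19 + (41.07) = -58.07 mGal
Bouguer slab correction = 0.04193 × 2.39 × 133.1 = 13.34 mGal
Simple Bouguer anomaly = -58.07 − (13.34) = -71.41 mGal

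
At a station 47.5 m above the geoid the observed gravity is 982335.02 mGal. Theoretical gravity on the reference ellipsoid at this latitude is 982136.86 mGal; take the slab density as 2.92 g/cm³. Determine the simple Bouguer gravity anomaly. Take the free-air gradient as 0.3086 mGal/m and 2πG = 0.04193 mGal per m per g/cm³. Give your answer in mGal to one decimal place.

207.0

Free-air correction = 0.3086 × 47.5 = 14.66 mGal
Free-air anomaly = 982335.02 − 982136.86 + (14.66) = 212.82 mGal
Bouguer slab correction = 0.04193 × 2.92 × 47.5 = 5.82 mGal
Simple Bouguer anomaly = 212.82 − (5.82) = 207.00 mGal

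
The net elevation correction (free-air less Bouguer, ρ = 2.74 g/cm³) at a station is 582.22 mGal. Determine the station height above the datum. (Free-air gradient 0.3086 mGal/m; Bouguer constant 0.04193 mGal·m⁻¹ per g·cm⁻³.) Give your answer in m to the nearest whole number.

Combined gradient = 0.3086 − 0.04193 × 2.74 = 0.1937118 mGal/m
h = 582.22 / 0.1937118 = 3005.60 m

3006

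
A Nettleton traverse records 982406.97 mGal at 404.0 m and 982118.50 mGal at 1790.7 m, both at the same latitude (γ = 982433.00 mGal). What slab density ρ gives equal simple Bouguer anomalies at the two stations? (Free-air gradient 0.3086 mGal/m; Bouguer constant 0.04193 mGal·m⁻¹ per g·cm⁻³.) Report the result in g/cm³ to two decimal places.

Δg_obs = 982118.50 − 982406.97 = -288.47 mGal over Δh = 1790.7 − 404.0 = 1386.7 m
Equal Bouguer anomalies ⇒ Δg_obs + (0.3086 − 0.04193ρ)·Δh = 0
0.3086 − 0.04193ρ = −Δg_obs/Δh = 0.20803
ρ = (0.3086 − 0.20803) / 0.04193 = 2.40 g/cm³

2.40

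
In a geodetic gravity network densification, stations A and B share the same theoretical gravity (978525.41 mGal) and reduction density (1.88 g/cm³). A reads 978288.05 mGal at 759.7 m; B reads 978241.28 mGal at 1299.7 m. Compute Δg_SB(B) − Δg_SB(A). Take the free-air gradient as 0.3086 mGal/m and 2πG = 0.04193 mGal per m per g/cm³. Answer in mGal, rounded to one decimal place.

77.3

Δg_SB(A) = 978288.05 − 978525.41 + 0.3086×759.7 − 0.04193×1.88×759.7 = -62.80 mGal
Δg_SB(B) = 978241.28 − 978525.41 + 0.3086×1299.7 − 0.04193×1.88×1299.7 = 14.50 mGal
Difference = 14.50 − (-62.80) = 77.30 mGal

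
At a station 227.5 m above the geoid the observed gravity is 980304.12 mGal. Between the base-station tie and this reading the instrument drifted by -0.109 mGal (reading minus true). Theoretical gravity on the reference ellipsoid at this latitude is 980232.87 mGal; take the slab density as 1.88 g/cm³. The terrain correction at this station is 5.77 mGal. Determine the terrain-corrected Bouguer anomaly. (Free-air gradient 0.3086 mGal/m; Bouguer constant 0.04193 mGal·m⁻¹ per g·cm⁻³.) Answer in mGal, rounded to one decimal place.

Drift-corrected reading = 980304.12 − (-0.109) = 980304.229 mGal
Free-air correction = 0.3086 × 227.5 = 70.21 mGal
Free-air anomaly = 980304.229 − 980232.87 + (70.21) = 141.569 mGal
Bouguer slab correction = 0.04193 × 1.88 × 227.5 = 17.93 mGal
Simple Bouguer anomaly = 141.569 − (17.93) = 123.639 mGal
Complete Bouguer anomaly = 123.639 + 5.77 = 129.409 mGal

129.4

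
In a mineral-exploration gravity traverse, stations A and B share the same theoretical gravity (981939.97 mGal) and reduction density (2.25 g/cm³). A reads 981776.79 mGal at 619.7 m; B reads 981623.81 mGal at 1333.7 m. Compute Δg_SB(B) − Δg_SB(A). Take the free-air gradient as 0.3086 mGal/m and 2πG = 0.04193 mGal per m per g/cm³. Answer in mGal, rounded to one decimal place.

Δg_SB(A) = 981776.79 − 981939.97 + 0.3086×619.7 − 0.04193×2.25×619.7 = -30.40 mGal
Δg_SB(B) = 981623.81 − 981939.97 + 0.3086×1333.7 − 0.04193×2.25×1333.7 = -30.40 mGal
Difference = -30.40 − (-30.40) = 0.00 mGal

0.0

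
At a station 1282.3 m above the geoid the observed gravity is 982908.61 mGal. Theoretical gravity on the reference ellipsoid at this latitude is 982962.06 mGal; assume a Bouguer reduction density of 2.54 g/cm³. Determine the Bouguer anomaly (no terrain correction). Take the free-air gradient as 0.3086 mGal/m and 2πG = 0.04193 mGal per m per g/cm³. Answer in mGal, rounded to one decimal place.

Free-air correction = 0.3086 × 1282.3 = 395.72 mGal
Free-air anomaly = 982908.61 − 982962.06 + (395.72) = 342.27 mGal
Bouguer slab correction = 0.04193 × 2.54 × 1282.3 = 136.57 mGal
Simple Bouguer anomaly = 342.27 − (136.57) = 205.70 mGal

205.7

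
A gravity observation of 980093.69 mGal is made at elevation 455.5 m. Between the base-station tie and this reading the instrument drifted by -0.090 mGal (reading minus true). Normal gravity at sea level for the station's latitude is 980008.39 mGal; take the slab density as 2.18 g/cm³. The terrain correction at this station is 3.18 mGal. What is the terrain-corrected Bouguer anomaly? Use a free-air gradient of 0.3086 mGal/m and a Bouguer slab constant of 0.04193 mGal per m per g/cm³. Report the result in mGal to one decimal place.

Drift-corrected reading = 980093.69 − (-0.090) = 980093.780 mGal
Free-air correction = 0.3086 × 455.5 = 140.57 mGal
Free-air anomaly = 980093.780 − 980008.39 + (140.57) = 225.960 mGal
Bouguer slab correction = 0.04193 × 2.18 × 455.5 = 41.64 mGal
Simple Bouguer anomaly = 225.960 − (41.64) = 184.320 mGal
Complete Bouguer anomaly = 184.320 + 3.18 = 187.500 mGal

187.5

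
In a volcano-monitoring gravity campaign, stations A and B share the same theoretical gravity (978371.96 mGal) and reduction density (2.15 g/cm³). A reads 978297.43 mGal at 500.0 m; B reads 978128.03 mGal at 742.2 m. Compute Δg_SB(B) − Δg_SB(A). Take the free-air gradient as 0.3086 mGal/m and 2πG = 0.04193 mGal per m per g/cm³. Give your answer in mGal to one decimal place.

-116.5

Δg_SB(A) = 978297.43 − 978371.96 + 0.3086×500.0 − 0.04193×2.15×500.0 = 34.70 mGal
Δg_SB(B) = 978128.03 − 978371.96 + 0.3086×742.2 − 0.04193×2.15×742.2 = -81.80 mGal
Difference = -81.80 − (34.70) = -116.50 mGal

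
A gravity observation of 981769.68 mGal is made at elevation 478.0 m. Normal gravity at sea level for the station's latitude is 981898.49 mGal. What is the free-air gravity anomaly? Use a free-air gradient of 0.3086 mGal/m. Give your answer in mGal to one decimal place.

Free-air correction = 0.3086 × 478.0 = 147.51 mGal
Free-air anomaly = 981769.68 − 981898.49 + (147.51) = 18.70 mGal

18.7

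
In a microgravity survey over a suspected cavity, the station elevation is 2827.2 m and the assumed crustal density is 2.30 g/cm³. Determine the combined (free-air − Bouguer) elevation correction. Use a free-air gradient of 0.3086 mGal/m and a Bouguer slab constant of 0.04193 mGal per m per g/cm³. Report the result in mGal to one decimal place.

599.8

Combined gradient = 0.3086 − 0.04193 × 2.30 = 0.2121610 mGal/m
Combined elevation correction = 0.2121610 × 2827.2 = 599.8 mGal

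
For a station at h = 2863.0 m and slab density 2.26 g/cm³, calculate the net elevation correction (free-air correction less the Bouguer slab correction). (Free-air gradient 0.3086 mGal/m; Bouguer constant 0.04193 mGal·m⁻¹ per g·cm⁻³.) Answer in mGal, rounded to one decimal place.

Combined gradient = 0.3086 − 0.04193 × 2.26 = 0.2138382 mGal/m
Combined elevation correction = 0.2138382 × 2863.0 = 612.2 mGal

612.2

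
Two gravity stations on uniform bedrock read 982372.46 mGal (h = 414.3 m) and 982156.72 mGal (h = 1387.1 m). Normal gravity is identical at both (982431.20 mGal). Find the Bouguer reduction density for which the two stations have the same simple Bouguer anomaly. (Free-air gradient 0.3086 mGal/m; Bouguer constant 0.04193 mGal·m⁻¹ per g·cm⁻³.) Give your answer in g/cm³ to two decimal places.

Δg_obs = 982156.72 − 982372.46 = -215.74 mGal over Δh = 1387.1 − 414.3 = 972.8 m
Equal Bouguer anomalies ⇒ Δg_obs + (0.3086 − 0.04193ρ)·Δh = 0
0.3086 − 0.04193ρ = −Δg_obs/Δh = 0.22177
ρ = (0.3086 − 0.22177) / 0.04193 = 2.07 g/cm³

2.07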